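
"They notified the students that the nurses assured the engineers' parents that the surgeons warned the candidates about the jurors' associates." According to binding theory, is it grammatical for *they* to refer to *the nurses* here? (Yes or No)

*the nurses* is an R-expression; Principle C requires it to be free (not bound by any c-commanding expression).
— they: subject of the matrix clause; the pronoun c-commands the R-expression — coreference blocked (Principle C).

No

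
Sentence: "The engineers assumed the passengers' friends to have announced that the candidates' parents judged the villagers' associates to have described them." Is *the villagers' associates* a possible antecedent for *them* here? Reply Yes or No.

*them* is a pronoun; Principle B requires it to be free in its binding domain — the clause headed by 'described'.
— the villagers' associates: subject of the clause headed by 'described'; c-commands the pronoun within its binding domain — blocked (Principle B).

No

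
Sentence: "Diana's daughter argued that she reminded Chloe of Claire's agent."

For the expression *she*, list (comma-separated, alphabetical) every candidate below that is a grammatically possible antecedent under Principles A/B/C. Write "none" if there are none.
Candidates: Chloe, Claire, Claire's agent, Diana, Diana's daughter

Diana, Diana's daughter

*she* is a pronoun; Principle B requires it to be free in its binding domain — the clause headed by 'reminded'.
— Chloe: object of the clause headed by 'reminded'; is c-commanded by the pronoun; coreference would bind this R-expression — blocked (Principle C).
— Claire: possessor inside the second object DP of the clause headed by 'reminded'; is c-commanded by the pronoun; coreference would bind this R-expression — blocked (Principle C).
— Claire's agent: second object of the clause headed by 'reminded'; is c-commanded by the pronoun; coreference would bind this R-expression — blocked (Principle C).
— Diana: possessor inside the subject DP of the matrix clause; does not c-command the pronoun — Principle B does not apply; allowed.
— Diana's daughter: subject of the matrix clause; c-commands the pronoun but lies outside its binding domain — allowed.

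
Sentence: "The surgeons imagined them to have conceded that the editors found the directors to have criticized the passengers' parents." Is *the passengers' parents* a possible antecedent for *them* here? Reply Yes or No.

*them* is a pronoun; Principle B requires it to be free in its binding domain — the matrix clause.
— the passengers' parents: object of the clause headed by 'criticized'; is c-commanded by the pronoun; coreference would bind this R-expression — blocked (Principle C).

No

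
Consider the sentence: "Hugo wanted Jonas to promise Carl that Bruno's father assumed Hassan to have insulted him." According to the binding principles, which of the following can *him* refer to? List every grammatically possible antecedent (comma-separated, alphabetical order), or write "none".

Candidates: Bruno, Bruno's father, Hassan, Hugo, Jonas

*him* is a pronoun; Principle B requires it to be free in its binding domain — the clause headed by 'insulted'.
— Bruno: possessor inside the subject DP of the clause headed by 'assumed'; does not c-command the pronoun — Principle B does not apply; allowed.
— Bruno's father: subject of the clause headed by 'assumed'; c-commands the pronoun but lies outside its binding domain — allowed.
— Hassan: subject of the clause headed by 'insulted'; c-commands the pronoun within its binding domain — blocked (Principle B).
— Hugo: subject of the matrix clause; c-commands the pronoun but lies outside its binding domain — allowed.
— Jonas: subject of the clause headed by 'promise'; c-commands the pronoun but lies outside its binding domain — allowed.

Bruno, Bruno's father, Hugo, Jonas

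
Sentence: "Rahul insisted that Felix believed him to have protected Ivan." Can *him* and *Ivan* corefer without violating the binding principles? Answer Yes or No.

*Ivan* is an R-expression; Principle C requires it to be free (not bound by any c-commanding expression).
— him: subject of the clause headed by 'protected'; the pronoun c-commands the R-expression — coreference blocked (Principle C).

No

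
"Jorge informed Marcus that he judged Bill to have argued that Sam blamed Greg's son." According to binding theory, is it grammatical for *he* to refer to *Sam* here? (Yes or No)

*Sam* is an R-expression; Principle C requires it to be free (not bound by any c-commanding expression).
— he: subject of the clause headed by 'judged'; the pronoun c-commands the R-expression — coreference blocked (Principle C).

No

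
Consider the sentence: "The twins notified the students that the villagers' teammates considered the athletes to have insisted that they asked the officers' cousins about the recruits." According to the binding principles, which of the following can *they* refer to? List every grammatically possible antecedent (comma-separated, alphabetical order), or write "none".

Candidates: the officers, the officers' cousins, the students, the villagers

the students, the villagers

*they* is a pronoun; Principle B requires it to be free in its binding domain — the clause headed by 'asked'.
— the officers: possessor inside the object DP of the clause headed by 'asked'; is c-commanded by the pronoun; coreference would bind this R-expression — blocked (Principle C).
— the officers' cousins: object of the clause headed by 'asked'; is c-commanded by the pronoun; coreference would bind this R-expression — blocked (Principle C).
— the students: object of the matrix clause; c-commands the pronoun but lies outside its binding domain — allowed.
— the villagers: possessor inside the subject DP of the clause headed by 'considered'; does not c-command the pronoun — Principle B does not apply; allowed.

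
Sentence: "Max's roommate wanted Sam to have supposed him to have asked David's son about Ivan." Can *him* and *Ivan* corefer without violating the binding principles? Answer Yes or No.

No

*Ivan* is an R-expression; Principle C requires it to be free (not bound by any c-commanding expression).
— him: subject of the clause headed by 'asked'; the pronoun c-commands the R-expression — coreference blocked (Principle C).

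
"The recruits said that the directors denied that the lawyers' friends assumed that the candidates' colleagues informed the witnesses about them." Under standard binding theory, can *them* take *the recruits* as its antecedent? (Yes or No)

*them* is a pronoun; Principle B requires it to be free in its binding domain — the clause headed by 'informed'.
— the recruits: subject of the matrix clause; c-commands the pronoun but lies outside its binding domain — allowed.

Yes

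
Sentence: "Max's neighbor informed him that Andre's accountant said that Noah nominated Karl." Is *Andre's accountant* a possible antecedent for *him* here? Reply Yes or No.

No

*him* is a pronoun; Principle B requires it to be free in its binding domain — the matrix clause.
— Andre's accountant: subject of the clause headed by 'said'; is c-commanded by the pronoun; coreference would bind this R-expression — blocked (Principle C).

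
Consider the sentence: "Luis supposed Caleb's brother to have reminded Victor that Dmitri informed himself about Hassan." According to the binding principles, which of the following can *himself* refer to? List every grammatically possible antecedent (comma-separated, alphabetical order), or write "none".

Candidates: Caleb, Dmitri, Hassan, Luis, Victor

Dmitri

*himself* is a reflexive; Principle A requires it to be bound within its binding domain — the clause headed by 'informed'.
— Caleb: possessor inside the subject DP of the clause headed by 'reminded'; does not c-command the reflexive — cannot bind it (Principle A).
— Dmitri: subject of the clause headed by 'informed'; c-commands the reflexive within its binding domain — allowed (Principle A).
— Hassan: second object of the clause headed by 'informed'; does not c-command the reflexive — cannot bind it (Principle A).
— Luis: subject of the matrix clause; c-commands the reflexive but lies outside its binding domain — cannot bind it (Principle A).
— Victor: object of the clause headed by 'reminded'; c-commands the reflexive but lies outside its binding domain — cannot bind it (Principle A).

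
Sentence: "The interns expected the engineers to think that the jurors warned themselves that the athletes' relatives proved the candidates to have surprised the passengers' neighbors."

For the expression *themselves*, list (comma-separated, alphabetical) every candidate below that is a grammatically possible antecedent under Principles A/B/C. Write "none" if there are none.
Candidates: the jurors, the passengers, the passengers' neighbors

the jurors

*themselves* is a reflexive; Principle A requires it to be bound within its binding domain — the clause headed by 'warned'.
— the jurors: subject of the clause headed by 'warned'; c-commands the reflexive within its binding domain — allowed (Principle A).
— the passengers: possessor inside the object DP of the clause headed by 'surprised'; does not c-command the reflexive — cannot bind it (Principle A).
— the passengers' neighbors: object of the clause headed by 'surprised'; does not c-command the reflexive — cannot bind it (Principle A).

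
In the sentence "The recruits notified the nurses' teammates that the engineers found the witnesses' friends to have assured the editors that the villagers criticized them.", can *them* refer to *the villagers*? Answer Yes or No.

*them* is a pronoun; Principle B requires it to be free in its binding domain — the clause headed by 'criticized'.
— the villagers: subject of the clause headed by 'criticized'; c-commands the pronoun within its binding domain — blocked (Principle B).

No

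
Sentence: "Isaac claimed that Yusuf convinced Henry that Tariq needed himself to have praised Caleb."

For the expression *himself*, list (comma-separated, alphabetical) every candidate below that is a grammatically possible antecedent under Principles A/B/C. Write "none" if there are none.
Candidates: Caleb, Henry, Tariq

Tariq

*himself* is a reflexive; Principle A requires it to be bound within its binding domain — the clause headed by 'needed'.
— Caleb: object of the clause headed by 'praised'; does not c-command the reflexive — cannot bind it (Principle A).
— Henry: object of the clause headed by 'convinced'; c-commands the reflexive but lies outside its binding domain — cannot bind it (Principle A).
— Tariq: subject of the clause headed by 'needed'; c-commands the reflexive within its binding domain — allowed (Principle A).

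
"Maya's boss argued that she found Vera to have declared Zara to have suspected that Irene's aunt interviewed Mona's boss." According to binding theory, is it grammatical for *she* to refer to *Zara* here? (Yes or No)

*Zara* is an R-expression; Principle C requires it to be free (not bound by any c-commanding expression).
— she: subject of the clause headed by 'found'; the pronoun c-commands the R-expression — coreference blocked (Principle C).

No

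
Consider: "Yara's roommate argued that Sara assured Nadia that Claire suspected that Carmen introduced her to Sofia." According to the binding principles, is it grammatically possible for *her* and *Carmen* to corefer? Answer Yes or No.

No

*her* is a pronoun; Principle B requires it to be free in its binding domain — the clause headed by 'introduced'.
— Carmen: subject of the clause headed by 'introduced'; c-commands the pronoun within its binding domain — blocked (Principle B).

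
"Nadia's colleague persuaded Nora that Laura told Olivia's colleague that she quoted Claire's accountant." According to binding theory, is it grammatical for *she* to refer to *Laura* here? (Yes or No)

Yes

*Laura* is an R-expression; Principle C requires it to be free (not bound by any c-commanding expression).
— she: subject of the clause headed by 'quoted'; the pronoun does not c-command the R-expression — coreference allowed.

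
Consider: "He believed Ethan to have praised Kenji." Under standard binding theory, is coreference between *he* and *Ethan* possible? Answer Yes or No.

No

*Ethan* is an R-expression; Principle C requires it to be free (not bound by any c-commanding expression).
— he: subject of the matrix clause; the pronoun c-commands the R-expression — coreference blocked (Principle C).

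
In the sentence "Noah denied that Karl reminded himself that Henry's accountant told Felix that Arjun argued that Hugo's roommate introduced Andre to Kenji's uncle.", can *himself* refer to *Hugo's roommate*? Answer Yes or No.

*himself* is a reflexive; Principle A requires it to be bound within its binding domain — the clause headed by 'reminded'.
— Hugo's roommate: subject of the clause headed by 'introduced'; does not c-command the reflexive — cannot bind it (Principle A).

No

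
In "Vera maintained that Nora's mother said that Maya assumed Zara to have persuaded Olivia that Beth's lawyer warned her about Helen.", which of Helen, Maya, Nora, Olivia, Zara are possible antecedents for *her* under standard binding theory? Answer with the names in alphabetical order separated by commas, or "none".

*her* is a pronoun; Principle B requires it to be free in its binding domain — the clause headed by 'warned'.
— Helen: second object of the clause headed by 'warned'; is c-commanded by the pronoun; coreference would bind this R-expression — blocked (Principle C).
— Maya: subject of the clause headed by 'assumed'; c-commands the pronoun but lies outside its binding domain — allowed.
— Nora: possessor inside the subject DP of the clause headed by 'said'; does not c-command the pronoun — Principle B does not apply; allowed.
— Olivia: object of the clause headed by 'persuaded'; c-commands the pronoun but lies outside its binding domain — allowed.
— Zara: subject of the clause headed by 'persuaded'; c-commands the pronoun but lies outside its binding domain — allowed.

Maya, Nora, Olivia, Zara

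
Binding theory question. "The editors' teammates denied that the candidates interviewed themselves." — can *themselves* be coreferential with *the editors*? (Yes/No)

*themselves* is a reflexive; Principle A requires it to be bound within its binding domain — the clause headed by 'interviewed'.
— the editors: possessor inside the subject DP of the matrix clause; does not c-command the reflexive — cannot bind it (Principle A).

No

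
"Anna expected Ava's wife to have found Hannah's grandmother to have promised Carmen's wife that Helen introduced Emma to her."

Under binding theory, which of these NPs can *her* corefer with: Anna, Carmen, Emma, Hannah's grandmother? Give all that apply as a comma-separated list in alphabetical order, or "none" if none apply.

Anna, Carmen, Hannah's grandmother

*her* is a pronoun; Principle B requires it to be free in its binding domain — the clause headed by 'introduced'.
— Anna: subject of the matrix clause; c-commands the pronoun but lies outside its binding domain — allowed.
— Carmen: possessor inside the object DP of the clause headed by 'promised'; does not c-command the pronoun — Principle B does not apply; allowed.
— Emma: object of the clause headed by 'introduced'; c-commands the pronoun within its binding domain — blocked (Principle B).
— Hannah's grandmother: subject of the clause headed by 'promised'; c-commands the pronoun but lies outside its binding domain — allowed.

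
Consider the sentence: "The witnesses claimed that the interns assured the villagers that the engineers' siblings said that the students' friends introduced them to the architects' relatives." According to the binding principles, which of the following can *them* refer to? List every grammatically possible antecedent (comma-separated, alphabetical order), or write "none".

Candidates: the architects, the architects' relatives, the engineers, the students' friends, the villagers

*them* is a pronoun; Principle B requires it to be free in its binding domain — the clause headed by 'introduced'.
— the architects: possessor inside the second object DP of the clause headed by 'introduced'; is c-commanded by the pronoun; coreference would bind this R-expression — blocked (Principle C).
— the architects' relatives: second object of the clause headed by 'introduced'; is c-commanded by the pronoun; coreference would bind this R-expression — blocked (Principle C).
— the engineers: possessor inside the subject DP of the clause headed by 'said'; does not c-command the pronoun — Principle B does not apply; allowed.
— the students' friends: subject of the clause headed by 'introduced'; c-commands the pronoun within its binding domain — blocked (Principle B).
— the villagers: object of the clause headed by 'assured'; c-commands the pronoun but lies outside its binding domain — allowed.

the engineers, the villagers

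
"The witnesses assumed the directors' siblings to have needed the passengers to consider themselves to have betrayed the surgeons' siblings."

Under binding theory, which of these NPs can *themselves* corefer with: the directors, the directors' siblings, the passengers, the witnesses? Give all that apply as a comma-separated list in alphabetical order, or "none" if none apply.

the passengers

*themselves* is a reflexive; Principle A requires it to be bound within its binding domain — the clause headed by 'consider'.
— the directors: possessor inside the subject DP of the clause headed by 'needed'; does not c-command the reflexive — cannot bind it (Principle A).
— the directors' siblings: subject of the clause headed by 'needed'; c-commands the reflexive but lies outside its binding domain — cannot bind it (Principle A).
— the passengers: subject of the clause headed by 'consider'; c-commands the reflexive within its binding domain — allowed (Principle A).
— the witnesses: subject of the matrix clause; c-commands the reflexive but lies outside its binding domain — cannot bind it (Principle A).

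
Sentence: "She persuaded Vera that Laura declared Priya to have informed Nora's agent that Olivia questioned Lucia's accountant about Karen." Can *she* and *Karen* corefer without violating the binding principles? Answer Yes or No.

*Karen* is an R-expression; Principle C requires it to be free (not bound by any c-commanding expression).
— she: subject of the matrix clause; the pronoun c-commands the R-expression — coreference blocked (Principle C).

No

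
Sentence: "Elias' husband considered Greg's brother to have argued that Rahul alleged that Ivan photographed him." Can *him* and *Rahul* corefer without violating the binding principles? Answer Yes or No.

*Rahul* is an R-expression; Principle C requires it to be free (not bound by any c-commanding expression).
— him: object of the clause headed by 'photographed'; the pronoun does not c-command the R-expression — coreference allowed.

Yes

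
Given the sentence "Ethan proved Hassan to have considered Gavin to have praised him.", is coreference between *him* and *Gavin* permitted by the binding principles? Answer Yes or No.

No

*him* is a pronoun; Principle B requires it to be free in its binding domain — the clause headed by 'praised'.
— Gavin: subject of the clause headed by 'praised'; c-commands the pronoun within its binding domain — blocked (Principle B).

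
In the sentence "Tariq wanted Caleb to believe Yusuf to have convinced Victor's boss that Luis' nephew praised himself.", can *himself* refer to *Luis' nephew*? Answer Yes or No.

*himself* is a reflexive; Principle A requires it to be bound within its binding domain — the clause headed by 'praised'.
— Luis' nephew: subject of the clause headed by 'praised'; c-commands the reflexive within its binding domain — allowed (Principle A).

Yes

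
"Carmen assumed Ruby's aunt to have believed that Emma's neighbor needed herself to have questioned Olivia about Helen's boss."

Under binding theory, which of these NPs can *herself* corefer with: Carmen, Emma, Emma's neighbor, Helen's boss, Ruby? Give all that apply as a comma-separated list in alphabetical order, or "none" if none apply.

Emma's neighbor

*herself* is a reflexive; Principle A requires it to be bound within its binding domain — the clause headed by 'needed'.
— Carmen: subject of the matrix clause; c-commands the reflexive but lies outside its binding domain — cannot bind it (Principle A).
— Emma: possessor inside the subject DP of the clause headed by 'needed'; does not c-command the reflexive — cannot bind it (Principle A).
— Emma's neighbor: subject of the clause headed by 'needed'; c-commands the reflexive within its binding domain — allowed (Principle A).
— Helen's boss: second object of the clause headed by 'questioned'; does not c-command the reflexive — cannot bind it (Principle A).
— Ruby: possessor inside the subject DP of the clause headed by 'believed'; does not c-command the reflexive — cannot bind it (Principle A).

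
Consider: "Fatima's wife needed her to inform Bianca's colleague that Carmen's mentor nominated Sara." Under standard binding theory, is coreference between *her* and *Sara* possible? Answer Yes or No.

*Sara* is an R-expression; Principle C requires it to be free (not bound by any c-commanding expression).
— her: subject of the clause headed by 'inform'; the pronoun c-commands the R-expression — coreference blocked (Principle C).

No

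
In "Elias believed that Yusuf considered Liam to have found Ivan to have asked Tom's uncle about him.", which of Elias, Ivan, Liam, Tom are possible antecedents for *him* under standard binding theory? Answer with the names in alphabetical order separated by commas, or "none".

*him* is a pronoun; Principle B requires it to be free in its binding domain — the clause headed by 'asked'.
— Elias: subject of the matrix clause; c-commands the pronoun but lies outside its binding domain — allowed.
— Ivan: subject of the clause headed by 'asked'; c-commands the pronoun within its binding domain — blocked (Principle B).
— Liam: subject of the clause headed by 'found'; c-commands the pronoun but lies outside its binding domain — allowed.
— Tom: possessor inside the object DP of the clause headed by 'asked'; does not c-command the pronoun — Principle B does not apply; allowed.

Elias, Liam, Tom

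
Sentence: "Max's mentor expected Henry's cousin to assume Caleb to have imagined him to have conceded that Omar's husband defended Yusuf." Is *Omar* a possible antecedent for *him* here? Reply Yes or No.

No

*him* is a pronoun; Principle B requires it to be free in its binding domain — the clause headed by 'imagined'.
— Omar: possessor inside the subject DP of the clause headed by 'defended'; is c-commanded by the pronoun; coreference would bind this R-expression — blocked (Principle C).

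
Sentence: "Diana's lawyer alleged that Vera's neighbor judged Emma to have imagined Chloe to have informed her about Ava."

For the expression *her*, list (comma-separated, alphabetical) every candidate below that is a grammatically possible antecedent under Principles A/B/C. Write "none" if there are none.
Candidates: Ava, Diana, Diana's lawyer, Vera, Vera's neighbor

*her* is a pronoun; Principle B requires it to be free in its binding domain — the clause headed by 'informed'.
— Ava: second object of the clause headed by 'informed'; is c-commanded by the pronoun; coreference would bind this R-expression — blocked (Principle C).
— Diana: possessor inside the subject DP of the matrix clause; does not c-command the pronoun — Principle B does not apply; allowed.
— Diana's lawyer: subject of the matrix clause; c-commands the pronoun but lies outside its binding domain — allowed.
— Vera: possessor inside the subject DP of the clause headed by 'judged'; does not c-command the pronoun — Principle B does not apply; allowed.
— Vera's neighbor: subject of the clause headed by 'judged'; c-commands the pronoun but lies outside its binding domain — allowed.

Diana, Diana's lawyer, Vera, Vera's neighbor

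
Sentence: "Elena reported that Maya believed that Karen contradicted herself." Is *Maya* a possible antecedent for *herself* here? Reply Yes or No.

*herself* is a reflexive; Principle A requires it to be bound within its binding domain — the clause headed by 'contradicted'.
— Maya: subject of the clause headed by 'believed'; c-commands the reflexive but lies outside its binding domain — cannot bind it (Principle A).

No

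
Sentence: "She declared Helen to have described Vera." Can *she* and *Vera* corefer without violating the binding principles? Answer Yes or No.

*Vera* is an R-expression; Principle C requires it to be free (not bound by any c-commanding expression).
— she: subject of the matrix clause; the pronoun c-commands the R-expression — coreference blocked (Principle C).

No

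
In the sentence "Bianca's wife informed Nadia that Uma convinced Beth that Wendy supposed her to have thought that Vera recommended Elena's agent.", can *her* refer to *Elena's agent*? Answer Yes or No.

No

*her* is a pronoun; Principle B requires it to be free in its binding domain — the clause headed by 'supposed'.
— Elena's agent: object of the clause headed by 'recommended'; is c-commanded by the pronoun; coreference would bind this R-expression — blocked (Principle C).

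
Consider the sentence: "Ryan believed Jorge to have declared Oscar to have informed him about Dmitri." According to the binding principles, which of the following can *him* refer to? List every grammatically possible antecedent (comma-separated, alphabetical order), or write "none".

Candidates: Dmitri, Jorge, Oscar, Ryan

*him* is a pronoun; Principle B requires it to be free in its binding domain — the clause headed by 'informed'.
— Dmitri: second object of the clause headed by 'informed'; is c-commanded by the pronoun; coreference would bind this R-expression — blocked (Principle C).
— Jorge: subject of the clause headed by 'declared'; c-commands the pronoun but lies outside its binding domain — allowed.
— Oscar: subject of the clause headed by 'informed'; c-commands the pronoun within its binding domain — blocked (Principle B).
— Ryan: subject of the matrix clause; c-commands the pronoun but lies outside its binding domain — allowed.

Jorge, Ryan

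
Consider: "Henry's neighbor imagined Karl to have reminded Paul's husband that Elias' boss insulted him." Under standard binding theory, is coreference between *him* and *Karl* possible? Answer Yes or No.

Yes

*Karl* is an R-expression; Principle C requires it to be free (not bound by any c-commanding expression).
— him: object of the clause headed by 'insulted'; the pronoun does not c-command the R-expression — coreference allowed.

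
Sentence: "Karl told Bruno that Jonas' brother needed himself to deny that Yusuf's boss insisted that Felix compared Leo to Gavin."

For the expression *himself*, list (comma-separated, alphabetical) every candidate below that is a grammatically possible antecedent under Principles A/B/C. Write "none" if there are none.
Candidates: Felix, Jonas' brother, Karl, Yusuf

Jonas' brother

*himself* is a reflexive; Principle A requires it to be bound within its binding domain — the clause headed by 'needed'.
— Felix: subject of the clause headed by 'compared'; does not c-command the reflexive — cannot bind it (Principle A).
— Jonas' brother: subject of the clause headed by 'needed'; c-commands the reflexive within its binding domain — allowed (Principle A).
— Karl: subject of the matrix clause; c-commands the reflexive but lies outside its binding domain — cannot bind it (Principle A).
— Yusuf: possessor inside the subject DP of the clause headed by 'insisted'; does not c-command the reflexive — cannot bind it (Principle A).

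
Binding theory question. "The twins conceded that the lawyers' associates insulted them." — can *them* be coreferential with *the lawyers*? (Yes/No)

Yes

*them* is a pronoun; Principle B requires it to be free in its binding domain — the clause headed by 'insulted'.
— the lawyers: possessor inside the subject DP of the clause headed by 'insulted'; does not c-command the pronoun — Principle B does not apply; allowed.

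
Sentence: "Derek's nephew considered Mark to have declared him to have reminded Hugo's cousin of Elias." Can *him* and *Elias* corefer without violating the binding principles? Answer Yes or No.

*Elias* is an R-expression; Principle C requires it to be free (not bound by any c-commanding expression).
— him: subject of the clause headed by 'reminded'; the pronoun c-commands the R-expression — coreference blocked (Principle C).

No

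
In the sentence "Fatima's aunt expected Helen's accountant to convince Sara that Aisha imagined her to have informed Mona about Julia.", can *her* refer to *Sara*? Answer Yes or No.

*her* is a pronoun; Principle B requires it to be free in its binding domain — the clause headed by 'imagined'.
— Sara: object of the clause headed by 'convince'; c-commands the pronoun but lies outside its binding domain — allowed.

Yes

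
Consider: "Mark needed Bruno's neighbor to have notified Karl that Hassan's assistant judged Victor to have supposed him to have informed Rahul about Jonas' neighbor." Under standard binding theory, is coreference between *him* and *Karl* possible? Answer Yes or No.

Yes

*Karl* is an R-expression; Principle C requires it to be free (not bound by any c-commanding expression).
— him: subject of the clause headed by 'informed'; the pronoun does not c-command the R-expression — coreference allowed.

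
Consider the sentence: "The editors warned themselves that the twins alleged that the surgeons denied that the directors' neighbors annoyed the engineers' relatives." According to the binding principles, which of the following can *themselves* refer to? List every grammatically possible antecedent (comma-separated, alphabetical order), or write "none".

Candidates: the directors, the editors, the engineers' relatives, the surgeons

*themselves* is a reflexive; Principle A requires it to be bound within its binding domain — the matrix clause.
— the directors: possessor inside the subject DP of the clause headed by 'annoyed'; does not c-command the reflexive — cannot bind it (Principle A).
— the editors: subject of the matrix clause; c-commands the reflexive within its binding domain — allowed (Principle A).
— the engineers' relatives: object of the clause headed by 'annoyed'; does not c-command the reflexive — cannot bind it (Principle A).
— the surgeons: subject of the clause headed by 'denied'; does not c-command the reflexive — cannot bind it (Principle A).

the editors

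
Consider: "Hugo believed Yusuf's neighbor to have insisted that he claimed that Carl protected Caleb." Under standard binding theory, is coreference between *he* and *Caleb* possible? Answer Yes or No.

No

*Caleb* is an R-expression; Principle C requires it to be free (not bound by any c-commanding expression).
— he: subject of the clause headed by 'claimed'; the pronoun c-commands the R-expression — coreference blocked (Principle C).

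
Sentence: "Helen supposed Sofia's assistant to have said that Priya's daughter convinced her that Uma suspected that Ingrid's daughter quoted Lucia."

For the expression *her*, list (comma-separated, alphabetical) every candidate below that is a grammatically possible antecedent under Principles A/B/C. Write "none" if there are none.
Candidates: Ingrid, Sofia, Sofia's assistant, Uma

*her* is a pronoun; Principle B requires it to be free in its binding domain — the clause headed by 'convinced'.
— Ingrid: possessor inside the subject DP of the clause headed by 'quoted'; is c-commanded by the pronoun; coreference would bind this R-expression — blocked (Principle C).
— Sofia: possessor inside the subject DP of the clause headed by 'said'; does not c-command the pronoun — Principle B does not apply; allowed.
— Sofia's assistant: subject of the clause headed by 'said'; c-commands the pronoun but lies outside its binding domain — allowed.
— Uma: subject of the clause headed by 'suspected'; is c-commanded by the pronoun; coreference would bind this R-expression — blocked (Principle C).

Sofia, Sofia's assistant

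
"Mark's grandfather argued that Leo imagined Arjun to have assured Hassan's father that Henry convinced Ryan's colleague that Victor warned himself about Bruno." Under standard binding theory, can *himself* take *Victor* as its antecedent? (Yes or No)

Yes

*himself* is a reflexive; Principle A requires it to be bound within its binding domain — the clause headed by 'warned'.
— Victor: subject of the clause headed by 'warned'; c-commands the reflexive within its binding domain — allowed (Principle A).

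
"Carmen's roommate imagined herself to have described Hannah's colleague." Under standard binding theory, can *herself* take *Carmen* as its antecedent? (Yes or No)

No

*herself* is a reflexive; Principle A requires it to be bound within its binding domain — the matrix clause.
— Carmen: possessor inside the subject DP of the matrix clause; does not c-command the reflexive — cannot bind it (Principle A).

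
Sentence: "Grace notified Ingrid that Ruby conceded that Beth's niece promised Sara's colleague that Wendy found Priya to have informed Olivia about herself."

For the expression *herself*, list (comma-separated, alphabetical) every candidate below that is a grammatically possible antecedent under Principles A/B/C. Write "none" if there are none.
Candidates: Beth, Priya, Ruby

Priya

*herself* is a reflexive; Principle A requires it to be bound within its binding domain — the clause headed by 'informed'.
— Beth: possessor inside the subject DP of the clause headed by 'promised'; does not c-command the reflexive — cannot bind it (Principle A).
— Priya: subject of the clause headed by 'informed'; c-commands the reflexive within its binding domain — allowed (Principle A).
— Ruby: subject of the clause headed by 'conceded'; c-commands the reflexive but lies outside its binding domain — cannot bind it (Principle A).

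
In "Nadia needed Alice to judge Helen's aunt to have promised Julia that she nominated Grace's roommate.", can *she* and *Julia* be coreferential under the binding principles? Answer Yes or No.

*Julia* is an R-expression; Principle C requires it to be free (not bound by any c-commanding expression).
— she: subject of the clause headed by 'nominated'; the pronoun does not c-command the R-expression — coreference allowed.

Yes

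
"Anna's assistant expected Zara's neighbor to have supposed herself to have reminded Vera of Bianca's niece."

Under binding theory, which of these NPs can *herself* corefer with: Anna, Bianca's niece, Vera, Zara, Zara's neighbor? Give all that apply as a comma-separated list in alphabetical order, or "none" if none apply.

Zara's neighbor

*herself* is a reflexive; Principle A requires it to be bound within its binding domain — the clause headed by 'supposed'.
— Anna: possessor inside the subject DP of the matrix clause; does not c-command the reflexive — cannot bind it (Principle A).
— Bianca's niece: second object of the clause headed by 'reminded'; does not c-command the reflexive — cannot bind it (Principle A).
— Vera: object of the clause headed by 'reminded'; does not c-command the reflexive — cannot bind it (Principle A).
— Zara: possessor inside the subject DP of the clause headed by 'supposed'; does not c-command the reflexive — cannot bind it (Principle A).
— Zara's neighbor: subject of the clause headed by 'supposed'; c-commands the reflexive within its binding domain — allowed (Principle A).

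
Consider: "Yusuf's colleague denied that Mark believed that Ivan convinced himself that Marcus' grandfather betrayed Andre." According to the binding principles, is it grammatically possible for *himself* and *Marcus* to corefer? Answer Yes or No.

No

*himself* is a reflexive; Principle A requires it to be bound within its binding domain — the clause headed by 'convinced'.
— Marcus: possessor inside the subject DP of the clause headed by 'betrayed'; does not c-command the reflexive — cannot bind it (Principle A).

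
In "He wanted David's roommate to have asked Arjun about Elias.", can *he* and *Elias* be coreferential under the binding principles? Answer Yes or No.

No

*Elias* is an R-expression; Principle C requires it to be free (not bound by any c-commanding expression).
— he: subject of the matrix clause; the pronoun c-commands the R-expression — coreference blocked (Principle C).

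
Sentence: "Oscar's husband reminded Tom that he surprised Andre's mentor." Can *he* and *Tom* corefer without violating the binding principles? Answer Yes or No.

*Tom* is an R-expression; Principle C requires it to be free (not bound by any c-commanding expression).
— he: subject of the clause headed by 'surprised'; the pronoun does not c-command the R-expression — coreference allowed.

Yes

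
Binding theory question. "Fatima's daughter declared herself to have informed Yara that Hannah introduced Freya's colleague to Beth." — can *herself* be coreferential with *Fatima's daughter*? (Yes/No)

*herself* is a reflexive; Principle A requires it to be bound within its binding domain — the matrix clause.
— Fatima's daughter: subject of the matrix clause; c-commands the reflexive within its binding domain — allowed (Principle A).

Yes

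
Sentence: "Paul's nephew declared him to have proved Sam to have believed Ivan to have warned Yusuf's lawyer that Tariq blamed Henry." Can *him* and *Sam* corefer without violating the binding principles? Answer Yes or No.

*Sam* is an R-expression; Principle C requires it to be free (not bound by any c-commanding expression).
— him: subject of the clause headed by 'proved'; the pronoun c-commands the R-expression — coreference blocked (Principle C).

No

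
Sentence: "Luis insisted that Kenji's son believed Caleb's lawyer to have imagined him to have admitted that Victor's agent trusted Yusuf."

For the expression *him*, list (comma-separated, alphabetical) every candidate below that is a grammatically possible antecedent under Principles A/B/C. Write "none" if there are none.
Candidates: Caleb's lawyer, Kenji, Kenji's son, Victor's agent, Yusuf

Kenji, Kenji's son

*him* is a pronoun; Principle B requires it to be free in its binding domain — the clause headed by 'imagined'.
— Caleb's lawyer: subject of the clause headed by 'imagined'; c-commands the pronoun within its binding domain — blocked (Principle B).
— Kenji: possessor inside the subject DP of the clause headed by 'believed'; does not c-command the pronoun — Principle B does not apply; allowed.
— Kenji's son: subject of the clause headed by 'believed'; c-commands the pronoun but lies outside its binding domain — allowed.
— Victor's agent: subject of the clause headed by 'trusted'; is c-commanded by the pronoun; coreference would bind this R-expression — blocked (Principle C).
— Yusuf: object of the clause headed by 'trusted'; is c-commanded by the pronoun; coreference would bind this R-expression — blocked (Principle C).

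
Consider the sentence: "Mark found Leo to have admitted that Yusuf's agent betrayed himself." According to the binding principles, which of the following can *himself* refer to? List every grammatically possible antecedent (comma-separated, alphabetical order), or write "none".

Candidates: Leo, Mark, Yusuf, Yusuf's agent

Yusuf's agent

*himself* is a reflexive; Principle A requires it to be bound within its binding domain — the clause headed by 'betrayed'.
— Leo: subject of the clause headed by 'admitted'; c-commands the reflexive but lies outside its binding domain — cannot bind it (Principle A).
— Mark: subject of the matrix clause; c-commands the reflexive but lies outside its binding domain — cannot bind it (Principle A).
— Yusuf: possessor inside the subject DP of the clause headed by 'betrayed'; does not c-command the reflexive — cannot bind it (Principle A).
— Yusuf's agent: subject of the clause headed by 'betrayed'; c-commands the reflexive within its binding domain — allowed (Principle A).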